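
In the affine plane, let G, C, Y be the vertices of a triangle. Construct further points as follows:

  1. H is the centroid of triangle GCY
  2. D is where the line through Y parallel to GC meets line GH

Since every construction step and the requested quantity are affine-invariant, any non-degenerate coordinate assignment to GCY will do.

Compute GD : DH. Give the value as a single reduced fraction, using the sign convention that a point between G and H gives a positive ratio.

GD:DH = -3/2

Choose coordinates G = (0, 0), C = (1, 0), Y = (0, 1).
1. H is the centroid of triangle GCY ⇒ H = (1/3, 1/3)
2. D is where the line through Y parallel to GC meets line GH ⇒ D = (1, 1)
D = G + t·(H−G) with t = 3, so GD:DH = t:(1−t) = 3:-2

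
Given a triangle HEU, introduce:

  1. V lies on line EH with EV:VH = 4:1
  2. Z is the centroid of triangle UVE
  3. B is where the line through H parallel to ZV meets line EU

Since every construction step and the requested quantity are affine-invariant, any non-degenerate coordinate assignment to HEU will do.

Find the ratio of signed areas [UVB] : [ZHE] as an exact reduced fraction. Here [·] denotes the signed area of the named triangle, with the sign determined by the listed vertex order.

[UVB]:[ZHE] = 9/10

Assign H = (0, 0), E = (1, 0), U = (0, 1) — the answer is frame-independent, so this choice is without loss of generality.
1. V lies on line EH with EV:VH = 4:1 ⇒ V = (1/5, 0)
2. Z is the centroid of triangle UVE ⇒ Z = (2/5, 1/3)
3. B is where the line through H parallel to ZV meets line EU ⇒ B = (3/8, 5/8)
2·[UVB] = 3/10, 2·[ZHE] = 1/3
[UVB]:[ZHE] = 3/10:1/3 = 9/10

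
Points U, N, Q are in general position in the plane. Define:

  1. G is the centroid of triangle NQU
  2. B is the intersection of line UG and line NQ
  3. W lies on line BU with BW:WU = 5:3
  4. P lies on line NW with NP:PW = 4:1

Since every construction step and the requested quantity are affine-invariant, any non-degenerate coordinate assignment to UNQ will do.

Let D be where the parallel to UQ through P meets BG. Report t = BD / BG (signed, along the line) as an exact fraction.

t = 9/10

Assign U = (0, 0), N = (1, 0), Q = (0, 1) — the answer is frame-independent, so this choice is without loss of generality.
1. G is the centroid of triangle NQU ⇒ G = (1/3, 1/3)
2. B is the intersection of line UG and line NQ ⇒ B = (1/2, 1/2)
3. W lies on line BU with BW:WU = 5:3 ⇒ W = (3/16, 3/16)
4. P lies on line NW with NP:PW = 4:1 ⇒ P = (7/20, 3/20)
through P parallel to UQ: direction (0, 1); meets BG at D = (7/20, 7/20)
D = B + t·(G−B) with t = 9/10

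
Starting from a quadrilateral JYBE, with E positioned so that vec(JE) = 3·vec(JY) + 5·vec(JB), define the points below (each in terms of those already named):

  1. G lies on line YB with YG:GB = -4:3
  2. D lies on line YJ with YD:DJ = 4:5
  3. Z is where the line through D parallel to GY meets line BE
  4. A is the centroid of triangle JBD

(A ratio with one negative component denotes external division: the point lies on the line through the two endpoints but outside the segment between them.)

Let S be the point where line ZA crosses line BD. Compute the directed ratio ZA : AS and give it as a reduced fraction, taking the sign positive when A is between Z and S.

Choose coordinates J = (0, 0), Y = (1, 0), B = (0, 1), E = (3, 5).
1. G lies on line YB with YG:GB = -4:3 ⇒ G = (-3, 4)
2. D lies on line YJ with YD:DJ = 4:5 ⇒ D = (5/9, 0)
3. Z is where the line through D parallel to GY meets line BE ⇒ Z = (-4/21, 47/63)
4. A is the centroid of triangle JBD ⇒ A = (5/27, 1/3)
line ZA meets BD at S = (1480/2241, -47/249)
A = Z + t·(S−Z) with t = 83/188, so ZA:AS = 83/188:105/188

ZA:AS = 83/105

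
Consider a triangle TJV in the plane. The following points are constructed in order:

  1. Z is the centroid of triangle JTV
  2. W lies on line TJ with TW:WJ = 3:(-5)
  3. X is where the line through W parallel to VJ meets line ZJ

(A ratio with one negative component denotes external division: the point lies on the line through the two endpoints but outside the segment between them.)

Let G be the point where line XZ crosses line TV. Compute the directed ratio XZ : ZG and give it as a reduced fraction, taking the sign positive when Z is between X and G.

Set T = (0, 0), J = (1, 0), V = (0, 1); any affine frame gives the same invariant.
1. Z is the centroid of triangle JTV ⇒ Z = (1/3, 1/3)
2. W lies on line TJ with TW:WJ = 3:(-5) ⇒ W = (-3/2, 0)
3. X is where the line through W parallel to VJ meets line ZJ ⇒ X = (-4, 5/2)
line XZ meets TV at G = (0, 1/2)
Z = X + t·(G−X) with t = 13/12, so XZ:ZG = 13/12:-1/12

XZ:ZG = -13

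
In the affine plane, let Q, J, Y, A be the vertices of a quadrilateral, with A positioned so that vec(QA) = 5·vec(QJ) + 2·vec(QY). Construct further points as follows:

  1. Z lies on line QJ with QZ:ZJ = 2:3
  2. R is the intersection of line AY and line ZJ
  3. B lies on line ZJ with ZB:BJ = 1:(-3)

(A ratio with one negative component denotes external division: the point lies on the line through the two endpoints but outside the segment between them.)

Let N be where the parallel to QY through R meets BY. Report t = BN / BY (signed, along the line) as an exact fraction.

t = 51

Assign Q = (0, 0), J = (1, 0), Y = (0, 1), A = (5, 2) — the answer is frame-independent, so this choice is without loss of generality.
1. Z lies on line QJ with QZ:ZJ = 2:3 ⇒ Z = (2/5, 0)
2. R is the intersection of line AY and line ZJ ⇒ R = (-5, 0)
3. B lies on line ZJ with ZB:BJ = 1:(-3) ⇒ B = (1/10, 0)
through R parallel to QY: direction (0, 1); meets BY at N = (-5, 51)
N = B + t·(Y−B) with t = 51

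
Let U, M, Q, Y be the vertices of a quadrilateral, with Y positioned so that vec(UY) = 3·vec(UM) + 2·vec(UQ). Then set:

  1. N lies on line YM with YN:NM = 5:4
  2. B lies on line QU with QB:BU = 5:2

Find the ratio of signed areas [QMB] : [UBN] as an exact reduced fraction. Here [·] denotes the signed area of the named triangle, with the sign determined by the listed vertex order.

Work in coordinates with U = (0, 0), M = (1, 0), Q = (0, 1), Y = (3, 2).
1. N lies on line YM with YN:NM = 5:4 ⇒ N = (17/9, 8/9)
2. B lies on line QU with QB:BU = 5:2 ⇒ B = (0, 2/7)
2·[QMB] = -5/7, 2·[UBN] = -34/63
[QMB]:[UBN] = -5/7:-34/63 = 45/34

[QMB]:[UBN] = 45/34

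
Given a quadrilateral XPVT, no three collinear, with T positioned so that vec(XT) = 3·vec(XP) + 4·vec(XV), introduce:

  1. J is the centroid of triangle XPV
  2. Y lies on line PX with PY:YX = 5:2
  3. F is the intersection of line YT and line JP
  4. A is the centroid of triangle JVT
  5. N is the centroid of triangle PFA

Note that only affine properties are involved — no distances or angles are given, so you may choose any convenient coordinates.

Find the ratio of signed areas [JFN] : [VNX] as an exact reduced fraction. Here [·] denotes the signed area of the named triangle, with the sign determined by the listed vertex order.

Assign X = (0, 0), P = (1, 0), V = (0, 1), T = (3, 4) — the answer is frame-independent, so this choice is without loss of generality.
1. J is the centroid of triangle XPV ⇒ J = (1/3, 1/3)
2. Y lies on line PX with PY:YX = 5:2 ⇒ Y = (2/7, 0)
3. F is the intersection of line YT and line JP ⇒ F = (7/15, 4/15)
4. A is the centroid of triangle JVT ⇒ A = (10/9, 16/9)
5. N is the centroid of triangle PFA ⇒ N = (116/135, 92/135)
2·[JFN] = 11/135, 2·[VNX] = -116/135
[JFN]:[VNX] = 11/135:-116/135 = -11/116

[JFN]:[VNX] = -11/116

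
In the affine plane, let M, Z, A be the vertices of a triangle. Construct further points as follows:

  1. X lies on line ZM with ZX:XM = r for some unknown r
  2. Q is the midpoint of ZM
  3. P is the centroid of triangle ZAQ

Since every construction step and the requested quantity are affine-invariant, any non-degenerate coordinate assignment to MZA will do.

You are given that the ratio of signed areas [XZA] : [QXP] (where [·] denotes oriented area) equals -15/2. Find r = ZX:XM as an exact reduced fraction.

Work in coordinates with M = (0, 0), Z = (1, 0), A = (0, 1).
1. With ZX:XM = r, write λ = r/(r+1) so X = Z + λ·(M−Z); X is affine-linear in λ
2. Q is the midpoint of ZM ⇒ Q = (1/2, 0)
3. P is the centroid of triangle ZAQ ⇒ P = (1/2, 1/3)
Every point depending on X is an affine combination of X and λ-independent points, so each such coordinate is linear in λ; the λ² term in each signed area is a multiple of (M−Z)×(M−Z) = 0, so 2·[XZA] and 2·[QXP] are each linear in λ. Evaluating at λ=0 and λ=1:
  2·[XZA] = λ,   2·[QXP] = -1/3·λ + 1/6
So [XZA]:[QXP] = (λ) / (-1/3·λ + 1/6). Setting this equal to -15/2:
  λ = -15/2·(-1/3·λ + 1/6)  ⇒  λ = 5/6
Then r = λ/(1−λ) = (5/6)/(1/6) = 5. Check: with r = 5, X = (1/6, 0) and [XZA]:[QXP] = -15/2 as required.

r = 5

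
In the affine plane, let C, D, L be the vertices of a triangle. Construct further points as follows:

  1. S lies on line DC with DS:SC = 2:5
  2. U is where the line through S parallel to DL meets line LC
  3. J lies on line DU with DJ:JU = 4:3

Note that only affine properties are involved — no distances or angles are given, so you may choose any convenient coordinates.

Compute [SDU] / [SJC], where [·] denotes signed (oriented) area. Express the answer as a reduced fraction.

[SDU]:[SJC] = 7/10

Choose coordinates C = (0, 0), D = (1, 0), L = (0, 1).
1. S lies on line DC with DS:SC = 2:5 ⇒ S = (5/7, 0)
2. U is where the line through S parallel to DL meets line LC ⇒ U = (0, 5/7)
3. J lies on line DU with DJ:JU = 4:3 ⇒ J = (3/7, 20/49)
2·[SDU] = 10/49, 2·[SJC] = 100/343
[SDU]:[SJC] = 10/49:100/343 = 7/10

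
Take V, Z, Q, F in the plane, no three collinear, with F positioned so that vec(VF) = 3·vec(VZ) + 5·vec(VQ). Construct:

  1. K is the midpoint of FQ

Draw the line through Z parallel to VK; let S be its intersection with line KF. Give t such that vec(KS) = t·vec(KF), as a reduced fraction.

Work in coordinates with V = (0, 0), Z = (1, 0), Q = (0, 1), F = (3, 5).
1. K is the midpoint of FQ ⇒ K = (3/2, 3)
through Z parallel to VK: direction (3/2, 3); meets KF at S = (9/2, 7)
S = K + t·(F−K) with t = 2

t = 2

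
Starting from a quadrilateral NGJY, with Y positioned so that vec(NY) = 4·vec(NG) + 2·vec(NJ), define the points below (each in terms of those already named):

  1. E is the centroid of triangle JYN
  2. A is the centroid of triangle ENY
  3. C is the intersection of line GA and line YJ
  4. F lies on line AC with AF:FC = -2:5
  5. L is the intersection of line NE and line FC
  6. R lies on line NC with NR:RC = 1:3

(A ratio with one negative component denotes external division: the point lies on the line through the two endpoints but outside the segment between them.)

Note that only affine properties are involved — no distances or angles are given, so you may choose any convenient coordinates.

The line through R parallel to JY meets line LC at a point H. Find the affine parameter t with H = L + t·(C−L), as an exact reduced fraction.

Set N = (0, 0), G = (1, 0), J = (0, 1), Y = (4, 2); any affine frame gives the same invariant.
1. E is the centroid of triangle JYN ⇒ E = (4/3, 1)
2. A is the centroid of triangle ENY ⇒ A = (16/9, 1)
3. C is the intersection of line GA and line YJ ⇒ C = (64/29, 45/29)
4. F lies on line AC with AF:FC = -2:5 ⇒ F = (1168/783, 55/87)
5. L is the intersection of line NE and line FC ⇒ L = (12/5, 9/5)
6. R lies on line NC with NR:RC = 1:3 ⇒ R = (16/29, 45/116)
through R parallel to JY: direction (4, 1); meets LC at H = (43/29, 18/29)
H = L + t·(C−L) with t = 19/4

t = 19/4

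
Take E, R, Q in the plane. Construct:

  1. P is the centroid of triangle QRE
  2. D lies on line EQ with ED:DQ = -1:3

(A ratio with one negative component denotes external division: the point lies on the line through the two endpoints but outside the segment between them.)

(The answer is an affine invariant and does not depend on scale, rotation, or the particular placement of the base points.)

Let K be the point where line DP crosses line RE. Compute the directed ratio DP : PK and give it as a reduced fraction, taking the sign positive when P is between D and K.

DP:PK = -5/2

Work in coordinates with E = (0, 0), R = (1, 0), Q = (0, 1).
1. P is the centroid of triangle QRE ⇒ P = (1/3, 1/3)
2. D lies on line EQ with ED:DQ = -1:3 ⇒ D = (0, -1/2)
line DP meets RE at K = (1/5, 0)
P = D + t·(K−D) with t = 5/3, so DP:PK = 5/3:-2/3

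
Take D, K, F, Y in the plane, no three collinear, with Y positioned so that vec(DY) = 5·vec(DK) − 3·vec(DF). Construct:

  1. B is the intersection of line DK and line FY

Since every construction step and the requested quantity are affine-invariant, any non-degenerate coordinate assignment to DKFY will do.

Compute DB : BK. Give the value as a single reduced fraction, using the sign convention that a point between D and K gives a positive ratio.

DB:BK = -5

Set D = (0, 0), K = (1, 0), F = (0, 1), Y = (5, -3); any affine frame gives the same invariant.
1. B is the intersection of line DK and line FY ⇒ B = (5/4, 0)
B = D + t·(K−D) with t = 5/4, so DB:BK = t:(1−t) = 5/4:-1/4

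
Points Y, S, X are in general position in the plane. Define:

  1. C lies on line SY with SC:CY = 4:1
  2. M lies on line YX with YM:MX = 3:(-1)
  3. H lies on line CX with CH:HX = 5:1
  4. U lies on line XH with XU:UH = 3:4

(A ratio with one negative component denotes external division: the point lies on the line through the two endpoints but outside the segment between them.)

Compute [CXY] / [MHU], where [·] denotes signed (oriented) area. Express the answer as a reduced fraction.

Set Y = (0, 0), S = (1, 0), X = (0, 1); any affine frame gives the same invariant.
1. C lies on line SY with SC:CY = 4:1 ⇒ C = (1/5, 0)
2. M lies on line YX with YM:MX = 3:(-1) ⇒ M = (0, 3/2)
3. H lies on line CX with CH:HX = 5:1 ⇒ H = (1/30, 5/6)
4. U lies on line XH with XU:UH = 3:4 ⇒ U = (1/70, 13/14)
2·[CXY] = 1/5, 2·[MHU] = -1/105
[CXY]:[MHU] = 1/5:-1/105 = -21

[CXY]:[MHU] = -21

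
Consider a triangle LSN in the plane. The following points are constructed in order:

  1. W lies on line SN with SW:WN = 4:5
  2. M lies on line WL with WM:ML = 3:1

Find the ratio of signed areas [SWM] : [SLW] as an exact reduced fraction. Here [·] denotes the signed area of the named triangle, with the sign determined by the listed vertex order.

Assign L = (0, 0), S = (1, 0), N = (0, 1) — the answer is frame-independent, so this choice is without loss of generality.
1. W lies on line SN with SW:WN = 4:5 ⇒ W = (5/9, 4/9)
2. M lies on line WL with WM:ML = 3:1 ⇒ M = (5/36, 1/9)
2·[SWM] = 1/3, 2·[SLW] = -4/9
[SWM]:[SLW] = 1/3:-4/9 = -3/4

[SWM]:[SLW] = -3/4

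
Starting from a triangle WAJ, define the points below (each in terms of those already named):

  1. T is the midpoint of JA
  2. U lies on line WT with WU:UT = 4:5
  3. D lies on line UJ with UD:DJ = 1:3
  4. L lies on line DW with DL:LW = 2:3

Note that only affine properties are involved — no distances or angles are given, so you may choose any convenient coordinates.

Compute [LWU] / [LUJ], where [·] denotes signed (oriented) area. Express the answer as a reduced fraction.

Assign W = (0, 0), A = (1, 0), J = (0, 1) — the answer is frame-independent, so this choice is without loss of generality.
1. T is the midpoint of JA ⇒ T = (1/2, 1/2)
2. U lies on line WT with WU:UT = 4:5 ⇒ U = (2/9, 2/9)
3. D lies on line UJ with UD:DJ = 1:3 ⇒ D = (1/6, 5/12)
4. L lies on line DW with DL:LW = 2:3 ⇒ L = (1/10, 1/4)
2·[LWU] = 1/30, 2·[LUJ] = 4/45
[LWU]:[LUJ] = 1/30:4/45 = 3/8

[LWU]:[LUJ] = 3/8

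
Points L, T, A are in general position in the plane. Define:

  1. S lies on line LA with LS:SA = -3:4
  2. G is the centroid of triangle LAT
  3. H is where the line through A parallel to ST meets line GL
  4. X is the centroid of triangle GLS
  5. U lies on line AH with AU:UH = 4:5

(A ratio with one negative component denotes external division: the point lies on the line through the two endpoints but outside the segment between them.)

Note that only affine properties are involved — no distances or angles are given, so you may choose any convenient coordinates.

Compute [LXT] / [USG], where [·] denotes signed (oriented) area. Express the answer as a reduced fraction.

Set L = (0, 0), T = (1, 0), A = (0, 1); any affine frame gives the same invariant.
1. S lies on line LA with LS:SA = -3:4 ⇒ S = (0, -3)
2. G is the centroid of triangle LAT ⇒ G = (1/3, 1/3)
3. H is where the line through A parallel to ST meets line GL ⇒ H = (-1/2, -1/2)
4. X is the centroid of triangle GLS ⇒ X = (1/9, -8/9)
5. U lies on line AH with AU:UH = 4:5 ⇒ U = (-2/9, 1/3)
2·[LXT] = 8/9, 2·[USG] = 50/27
[LXT]:[USG] = 8/9:50/27 = 12/25

[LXT]:[USG] = 12/25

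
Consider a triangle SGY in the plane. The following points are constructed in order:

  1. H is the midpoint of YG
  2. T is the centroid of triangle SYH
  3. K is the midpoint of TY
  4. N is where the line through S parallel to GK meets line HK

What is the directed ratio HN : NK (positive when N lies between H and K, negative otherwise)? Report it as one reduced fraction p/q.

HN:NK = -10/9

Choose coordinates S = (0, 0), G = (1, 0), Y = (0, 1).
1. H is the midpoint of YG ⇒ H = (1/2, 1/2)
2. T is the centroid of triangle SYH ⇒ T = (1/6, 1/2)
3. K is the midpoint of TY ⇒ K = (1/12, 3/4)
4. N is where the line through S parallel to GK meets line HK ⇒ N = (-11/3, 3)
N = H + t·(K−H) with t = 10, so HN:NK = t:(1−t) = 10:-9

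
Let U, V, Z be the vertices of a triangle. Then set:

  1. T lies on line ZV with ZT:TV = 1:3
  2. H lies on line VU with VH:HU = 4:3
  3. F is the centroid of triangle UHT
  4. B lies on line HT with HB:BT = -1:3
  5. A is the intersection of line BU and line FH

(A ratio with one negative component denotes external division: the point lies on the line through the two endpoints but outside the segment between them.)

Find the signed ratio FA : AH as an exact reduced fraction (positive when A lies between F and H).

FA:AH = -4/3

Set U = (0, 0), V = (1, 0), Z = (0, 1); any affine frame gives the same invariant.
1. T lies on line ZV with ZT:TV = 1:3 ⇒ T = (1/4, 3/4)
2. H lies on line VU with VH:HU = 4:3 ⇒ H = (3/7, 0)
3. F is the centroid of triangle UHT ⇒ F = (19/84, 1/4)
4. B lies on line HT with HB:BT = -1:3 ⇒ B = (29/56, -3/8)
5. A is the intersection of line BU and line FH ⇒ A = (29/28, -3/4)
A = F + t·(H−F) with t = 4, so FA:AH = t:(1−t) = 4:-3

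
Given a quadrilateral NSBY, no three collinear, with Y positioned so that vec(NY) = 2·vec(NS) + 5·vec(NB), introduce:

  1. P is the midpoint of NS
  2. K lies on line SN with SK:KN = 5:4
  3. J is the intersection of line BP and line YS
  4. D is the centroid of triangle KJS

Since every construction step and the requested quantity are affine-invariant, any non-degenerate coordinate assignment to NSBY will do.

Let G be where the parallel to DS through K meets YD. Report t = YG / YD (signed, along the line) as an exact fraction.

Work in coordinates with N = (0, 0), S = (1, 0), B = (0, 1), Y = (2, 5).
1. P is the midpoint of NS ⇒ P = (1/2, 0)
2. K lies on line SN with SK:KN = 5:4 ⇒ K = (4/9, 0)
3. J is the intersection of line BP and line YS ⇒ J = (6/7, -5/7)
4. D is the centroid of triangle KJS ⇒ D = (145/189, -5/21)
through K parallel to DS: direction (44/189, 5/21); meets YD at G = (416/441, 25/49)
G = Y + t·(D−Y) with t = 6/7

t = 6/7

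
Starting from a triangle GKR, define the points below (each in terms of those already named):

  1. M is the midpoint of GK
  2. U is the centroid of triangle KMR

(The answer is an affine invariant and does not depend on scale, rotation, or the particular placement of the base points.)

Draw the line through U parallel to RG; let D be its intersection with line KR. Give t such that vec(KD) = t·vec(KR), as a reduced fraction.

Set G = (0, 0), K = (1, 0), R = (0, 1); any affine frame gives the same invariant.
1. M is the midpoint of GK ⇒ M = (1/2, 0)
2. U is the centroid of triangle KMR ⇒ U = (1/2, 1/3)
through U parallel to RG: direction (0, -1); meets KR at D = (1/2, 1/2)
D = K + t·(R−K) with t = 1/2

t = 1/2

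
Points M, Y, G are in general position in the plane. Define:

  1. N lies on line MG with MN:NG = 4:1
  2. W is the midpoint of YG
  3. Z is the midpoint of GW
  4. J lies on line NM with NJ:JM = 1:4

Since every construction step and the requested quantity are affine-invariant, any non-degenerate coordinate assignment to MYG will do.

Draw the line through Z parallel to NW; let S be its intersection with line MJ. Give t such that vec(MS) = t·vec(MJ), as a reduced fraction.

Choose coordinates M = (0, 0), Y = (1, 0), G = (0, 1).
1. N lies on line MG with MN:NG = 4:1 ⇒ N = (0, 4/5)
2. W is the midpoint of YG ⇒ W = (1/2, 1/2)
3. Z is the midpoint of GW ⇒ Z = (1/4, 3/4)
4. J lies on line NM with NJ:JM = 1:4 ⇒ J = (0, 16/25)
through Z parallel to NW: direction (1/2, -3/10); meets MJ at S = (0, 9/10)
S = M + t·(J−M) with t = 45/32

t = 45/32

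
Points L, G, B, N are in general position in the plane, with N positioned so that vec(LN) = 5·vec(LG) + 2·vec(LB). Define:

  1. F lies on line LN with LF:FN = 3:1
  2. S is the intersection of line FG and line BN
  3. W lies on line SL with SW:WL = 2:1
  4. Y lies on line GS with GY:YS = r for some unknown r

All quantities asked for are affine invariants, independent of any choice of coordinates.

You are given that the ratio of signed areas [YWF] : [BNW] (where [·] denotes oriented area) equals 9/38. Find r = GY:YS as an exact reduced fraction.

Set L = (0, 0), G = (1, 0), B = (0, 1), N = (5, 2); any affine frame gives the same invariant.
1. F lies on line LN with LF:FN = 3:1 ⇒ F = (15/4, 3/2)
2. S is the intersection of line FG and line BN ⇒ S = (85/19, 36/19)
3. W lies on line SL with SW:WL = 2:1 ⇒ W = (85/57, 12/19)
4. With GY:YS = r, write λ = r/(r+1) so Y = G + λ·(S−G); Y is affine-linear in λ
Every point depending on Y is an affine combination of Y and λ-independent points, so each such coordinate is linear in λ; the λ² term in each signed area is a multiple of (S−G)×(S−G) = 0, so 2·[YWF] and 2·[BNW] are each linear in λ. Evaluating at λ=0 and λ=1:
  2·[YWF] = 24/19·λ − 1,   2·[BNW] = -10/3
So [YWF]:[BNW] = (24/19·λ − 1) / (-10/3). Setting this equal to 9/38:
  24/19·λ − 1 = 9/38·(-10/3)  ⇒  λ = 1/6
Then r = λ/(1−λ) = (1/6)/(5/6) = 1/5. Check: with r = 1/5, Y = (30/19, 6/19) and [YWF]:[BNW] = 9/38 as required.

r = 1/5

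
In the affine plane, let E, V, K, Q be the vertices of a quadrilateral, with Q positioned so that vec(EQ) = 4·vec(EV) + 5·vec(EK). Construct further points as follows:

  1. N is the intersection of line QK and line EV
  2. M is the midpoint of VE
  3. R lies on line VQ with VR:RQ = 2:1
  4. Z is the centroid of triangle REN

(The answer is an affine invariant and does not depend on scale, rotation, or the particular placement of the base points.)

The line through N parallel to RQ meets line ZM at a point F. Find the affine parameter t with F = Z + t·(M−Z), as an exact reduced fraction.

Set E = (0, 0), V = (1, 0), K = (0, 1), Q = (4, 5); any affine frame gives the same invariant.
1. N is the intersection of line QK and line EV ⇒ N = (-1, 0)
2. M is the midpoint of VE ⇒ M = (1/2, 0)
3. R lies on line VQ with VR:RQ = 2:1 ⇒ R = (3, 10/3)
4. Z is the centroid of triangle REN ⇒ Z = (2/3, 10/9)
through N parallel to RQ: direction (1, 5/3); meets ZM at F = (1, 10/3)
F = Z + t·(M−Z) with t = -2

t = -2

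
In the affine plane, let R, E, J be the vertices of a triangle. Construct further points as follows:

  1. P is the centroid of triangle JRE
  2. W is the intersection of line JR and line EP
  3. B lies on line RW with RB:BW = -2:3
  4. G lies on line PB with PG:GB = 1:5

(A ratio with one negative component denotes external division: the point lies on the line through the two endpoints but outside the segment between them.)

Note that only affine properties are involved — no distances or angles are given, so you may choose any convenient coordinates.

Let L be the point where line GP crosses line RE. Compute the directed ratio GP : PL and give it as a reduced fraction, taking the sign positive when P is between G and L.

Assign R = (0, 0), E = (1, 0), J = (0, 1) — the answer is frame-independent, so this choice is without loss of generality.
1. P is the centroid of triangle JRE ⇒ P = (1/3, 1/3)
2. W is the intersection of line JR and line EP ⇒ W = (0, 1/2)
3. B lies on line RW with RB:BW = -2:3 ⇒ B = (0, -1)
4. G lies on line PB with PG:GB = 1:5 ⇒ G = (5/18, 1/9)
line GP meets RE at L = (1/4, 0)
P = G + t·(L−G) with t = -2, so GP:PL = -2:3

GP:PL = -2/3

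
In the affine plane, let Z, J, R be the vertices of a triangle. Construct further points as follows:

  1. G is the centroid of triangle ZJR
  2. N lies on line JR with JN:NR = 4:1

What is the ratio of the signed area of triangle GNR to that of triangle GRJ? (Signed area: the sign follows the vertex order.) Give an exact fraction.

Set Z = (0, 0), J = (1, 0), R = (0, 1); any affine frame gives the same invariant.
1. G is the centroid of triangle ZJR ⇒ G = (1/3, 1/3)
2. N lies on line JR with JN:NR = 4:1 ⇒ N = (1/5, 4/5)
2·[GNR] = 1/15, 2·[GRJ] = -1/3
[GNR]:[GRJ] = 1/15:-1/3 = -1/5

[GNR]:[GRJ] = -1/5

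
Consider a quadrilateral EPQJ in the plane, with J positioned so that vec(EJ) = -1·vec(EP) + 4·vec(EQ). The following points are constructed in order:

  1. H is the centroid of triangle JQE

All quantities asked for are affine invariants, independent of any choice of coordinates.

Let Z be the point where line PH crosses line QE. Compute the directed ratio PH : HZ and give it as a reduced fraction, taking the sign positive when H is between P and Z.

PH:HZ = -4

Assign E = (0, 0), P = (1, 0), Q = (0, 1), J = (-1, 4) — the answer is frame-independent, so this choice is without loss of generality.
1. H is the centroid of triangle JQE ⇒ H = (-1/3, 5/3)
line PH meets QE at Z = (0, 5/4)
H = P + t·(Z−P) with t = 4/3, so PH:HZ = 4/3:-1/3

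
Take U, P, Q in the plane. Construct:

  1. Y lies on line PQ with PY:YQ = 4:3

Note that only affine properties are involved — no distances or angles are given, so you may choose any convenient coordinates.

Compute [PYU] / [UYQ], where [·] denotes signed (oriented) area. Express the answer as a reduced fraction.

[PYU]:[UYQ] = 4/3

Choose coordinates U = (0, 0), P = (1, 0), Q = (0, 1).
1. Y lies on line PQ with PY:YQ = 4:3 ⇒ Y = (3/7, 4/7)
2·[PYU] = 4/7, 2·[UYQ] = 3/7
[PYU]:[UYQ] = 4/7:3/7 = 4/3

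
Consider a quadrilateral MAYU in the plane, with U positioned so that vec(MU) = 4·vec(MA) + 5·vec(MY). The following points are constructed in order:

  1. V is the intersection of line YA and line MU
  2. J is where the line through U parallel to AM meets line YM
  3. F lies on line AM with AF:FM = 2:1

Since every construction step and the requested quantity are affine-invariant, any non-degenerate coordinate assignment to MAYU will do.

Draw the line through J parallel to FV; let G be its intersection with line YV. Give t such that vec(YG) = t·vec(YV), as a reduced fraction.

t = -3/2

Assign M = (0, 0), A = (1, 0), Y = (0, 1), U = (4, 5) — the answer is frame-independent, so this choice is without loss of generality.
1. V is the intersection of line YA and line MU ⇒ V = (4/9, 5/9)
2. J is where the line through U parallel to AM meets line YM ⇒ J = (0, 5)
3. F lies on line AM with AF:FM = 2:1 ⇒ F = (1/3, 0)
through J parallel to FV: direction (1/9, 5/9); meets YV at G = (-2/3, 5/3)
G = Y + t·(V−Y) with t = -3/2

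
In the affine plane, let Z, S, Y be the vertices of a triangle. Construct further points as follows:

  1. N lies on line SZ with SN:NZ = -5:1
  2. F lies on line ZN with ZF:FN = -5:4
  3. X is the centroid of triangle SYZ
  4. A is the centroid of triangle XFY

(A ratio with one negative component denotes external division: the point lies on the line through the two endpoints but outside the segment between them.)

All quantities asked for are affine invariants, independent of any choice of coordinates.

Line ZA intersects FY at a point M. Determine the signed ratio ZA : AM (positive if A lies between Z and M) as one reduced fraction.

ZA:AM = 31/14

Work in coordinates with Z = (0, 0), S = (1, 0), Y = (0, 1).
1. N lies on line SZ with SN:NZ = -5:1 ⇒ N = (-1/4, 0)
2. F lies on line ZN with ZF:FN = -5:4 ⇒ F = (-5/4, 0)
3. X is the centroid of triangle SYZ ⇒ X = (1/3, 1/3)
4. A is the centroid of triangle XFY ⇒ A = (-11/36, 4/9)
line ZA meets FY at M = (-55/124, 20/31)
A = Z + t·(M−Z) with t = 31/45, so ZA:AM = 31/45:14/45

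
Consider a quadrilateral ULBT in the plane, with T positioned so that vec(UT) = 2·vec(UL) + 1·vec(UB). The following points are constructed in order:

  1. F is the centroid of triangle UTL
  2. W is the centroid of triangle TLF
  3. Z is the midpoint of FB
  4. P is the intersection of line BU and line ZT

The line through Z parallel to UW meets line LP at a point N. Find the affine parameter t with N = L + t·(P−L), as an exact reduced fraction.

t = 15/16

Choose coordinates U = (0, 0), L = (1, 0), B = (0, 1), T = (2, 1).
1. F is the centroid of triangle UTL ⇒ F = (1, 1/3)
2. W is the centroid of triangle TLF ⇒ W = (4/3, 4/9)
3. Z is the midpoint of FB ⇒ Z = (1/2, 2/3)
4. P is the intersection of line BU and line ZT ⇒ P = (0, 5/9)
through Z parallel to UW: direction (4/3, 4/9); meets LP at N = (1/16, 25/48)
N = L + t·(P−L) with t = 15/16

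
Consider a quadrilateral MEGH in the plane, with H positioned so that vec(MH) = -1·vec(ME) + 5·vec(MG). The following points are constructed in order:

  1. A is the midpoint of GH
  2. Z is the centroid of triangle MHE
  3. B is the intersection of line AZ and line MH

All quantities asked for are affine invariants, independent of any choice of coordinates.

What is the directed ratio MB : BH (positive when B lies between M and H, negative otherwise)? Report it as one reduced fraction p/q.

MB:BH = 5/2

Work in coordinates with M = (0, 0), E = (1, 0), G = (0, 1), H = (-1, 5).
1. A is the midpoint of GH ⇒ A = (-1/2, 3)
2. Z is the centroid of triangle MHE ⇒ Z = (0, 5/3)
3. B is the intersection of line AZ and line MH ⇒ B = (-5/7, 25/7)
B = M + t·(H−M) with t = 5/7, so MB:BH = t:(1−t) = 5/7:2/7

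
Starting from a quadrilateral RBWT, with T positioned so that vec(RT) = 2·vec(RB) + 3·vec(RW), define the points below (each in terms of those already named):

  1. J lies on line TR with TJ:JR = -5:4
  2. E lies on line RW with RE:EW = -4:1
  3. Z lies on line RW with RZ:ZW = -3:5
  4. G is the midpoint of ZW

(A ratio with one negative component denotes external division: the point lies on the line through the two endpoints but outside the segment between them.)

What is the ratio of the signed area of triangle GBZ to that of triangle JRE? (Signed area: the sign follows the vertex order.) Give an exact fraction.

[GBZ]:[JRE] = -15/128

Set R = (0, 0), B = (1, 0), W = (0, 1), T = (2, 3); any affine frame gives the same invariant.
1. J lies on line TR with TJ:JR = -5:4 ⇒ J = (-8, -12)
2. E lies on line RW with RE:EW = -4:1 ⇒ E = (0, 4/3)
3. Z lies on line RW with RZ:ZW = -3:5 ⇒ Z = (0, -3/2)
4. G is the midpoint of ZW ⇒ G = (0, -1/4)
2·[GBZ] = -5/4, 2·[JRE] = 32/3
[GBZ]:[JRE] = -5/4:32/3 = -15/128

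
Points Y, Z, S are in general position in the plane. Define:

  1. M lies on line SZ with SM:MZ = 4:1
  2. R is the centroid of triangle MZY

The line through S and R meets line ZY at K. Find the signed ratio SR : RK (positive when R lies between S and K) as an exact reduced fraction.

SR:RK = 14

Set Y = (0, 0), Z = (1, 0), S = (0, 1); any affine frame gives the same invariant.
1. M lies on line SZ with SM:MZ = 4:1 ⇒ M = (4/5, 1/5)
2. R is the centroid of triangle MZY ⇒ R = (3/5, 1/15)
line SR meets ZY at K = (9/14, 0)
R = S + t·(K−S) with t = 14/15, so SR:RK = 14/15:1/15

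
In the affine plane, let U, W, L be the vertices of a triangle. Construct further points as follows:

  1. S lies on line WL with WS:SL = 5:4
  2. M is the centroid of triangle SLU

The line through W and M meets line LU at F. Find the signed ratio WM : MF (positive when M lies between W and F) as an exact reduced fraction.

Choose coordinates U = (0, 0), W = (1, 0), L = (0, 1).
1. S lies on line WL with WS:SL = 5:4 ⇒ S = (4/9, 5/9)
2. M is the centroid of triangle SLU ⇒ M = (4/27, 14/27)
line WM meets LU at F = (0, 14/23)
M = W + t·(F−W) with t = 23/27, so WM:MF = 23/27:4/27

WM:MF = 23/4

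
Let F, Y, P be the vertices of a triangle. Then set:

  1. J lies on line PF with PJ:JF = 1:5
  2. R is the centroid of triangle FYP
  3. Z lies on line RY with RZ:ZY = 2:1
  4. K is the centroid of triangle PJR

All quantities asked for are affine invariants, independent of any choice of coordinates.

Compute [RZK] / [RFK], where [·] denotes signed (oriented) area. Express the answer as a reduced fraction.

Assign F = (0, 0), Y = (1, 0), P = (0, 1) — the answer is frame-independent, so this choice is without loss of generality.
1. J lies on line PF with PJ:JF = 1:5 ⇒ J = (0, 5/6)
2. R is the centroid of triangle FYP ⇒ R = (1/3, 1/3)
3. Z lies on line RY with RZ:ZY = 2:1 ⇒ Z = (7/9, 1/9)
4. K is the centroid of triangle PJR ⇒ K = (1/9, 13/18)
2·[RZK] = 10/81, 2·[RFK] = -11/54
[RZK]:[RFK] = 10/81:-11/54 = -20/33

[RZK]:[RFK] = -20/33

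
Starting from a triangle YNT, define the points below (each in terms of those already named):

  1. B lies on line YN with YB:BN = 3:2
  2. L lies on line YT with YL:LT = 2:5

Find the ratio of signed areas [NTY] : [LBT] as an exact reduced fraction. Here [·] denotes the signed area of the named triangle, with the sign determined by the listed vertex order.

Set Y = (0, 0), N = (1, 0), T = (0, 1); any affine frame gives the same invariant.
1. B lies on line YN with YB:BN = 3:2 ⇒ B = (3/5, 0)
2. L lies on line YT with YL:LT = 2:5 ⇒ L = (0, 2/7)
2·[NTY] = 1, 2·[LBT] = 3/7
[NTY]:[LBT] = 1:3/7 = 7/3

[NTY]:[LBT] = 7/3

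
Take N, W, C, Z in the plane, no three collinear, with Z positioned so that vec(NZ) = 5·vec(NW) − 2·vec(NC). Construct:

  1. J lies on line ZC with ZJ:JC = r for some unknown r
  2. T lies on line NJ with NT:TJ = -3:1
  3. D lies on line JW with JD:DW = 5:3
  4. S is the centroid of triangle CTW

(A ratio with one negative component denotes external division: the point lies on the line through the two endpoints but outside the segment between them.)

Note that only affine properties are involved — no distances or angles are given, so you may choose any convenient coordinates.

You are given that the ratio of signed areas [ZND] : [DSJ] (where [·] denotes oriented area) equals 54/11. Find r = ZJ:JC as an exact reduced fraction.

r = 1/2

Work in coordinates with N = (0, 0), W = (1, 0), C = (0, 1), Z = (5, -2).
1. With ZJ:JC = r, write λ = r/(r+1) so J = Z + λ·(C−Z); J is affine-linear in λ
2. T lies on line NJ with NT:TJ = -3:1 ⇒ T is an affine combination of earlier points and hence also affine-linear in λ
3. D lies on line JW with JD:DW = 5:3 ⇒ D is an affine combination of earlier points and hence also affine-linear in λ
4. S is the centroid of triangle CTW ⇒ S is an affine combination of earlier points and hence also affine-linear in λ
Every point depending on J is an affine combination of J and λ-independent points, so each such coordinate is linear in λ; the λ² term in each signed area is a multiple of (C−Z)×(C−Z) = 0, so 2·[ZND] and 2·[DSJ] are each linear in λ. Evaluating at λ=0 and λ=1:
  2·[ZND] = -15/8·λ − 5/4,   2·[DSJ] = 35/48·λ − 5/8
So [ZND]:[DSJ] = (-15/8·λ − 5/4) / (35/48·λ − 5/8). Setting this equal to 54/11:
  -15/8·λ − 5/4 = 54/11·(35/48·λ − 5/8)  ⇒  λ = 1/3
Then r = λ/(1−λ) = (1/3)/(2/3) = 1/2. Check: with r = 1/2, J = (10/3, -1) and [ZND]:[DSJ] = 54/11 as required.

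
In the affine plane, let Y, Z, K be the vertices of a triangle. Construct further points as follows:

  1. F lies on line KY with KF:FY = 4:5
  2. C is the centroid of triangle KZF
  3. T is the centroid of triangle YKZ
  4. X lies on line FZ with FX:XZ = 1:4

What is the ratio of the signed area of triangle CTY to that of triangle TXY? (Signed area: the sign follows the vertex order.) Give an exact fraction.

[CTY]:[TXY] = -25/33

Choose coordinates Y = (0, 0), Z = (1, 0), K = (0, 1).
1. F lies on line KY with KF:FY = 4:5 ⇒ F = (0, 5/9)
2. C is the centroid of triangle KZF ⇒ C = (1/3, 14/27)
3. T is the centroid of triangle YKZ ⇒ T = (1/3, 1/3)
4. X lies on line FZ with FX:XZ = 1:4 ⇒ X = (1/5, 4/9)
2·[CTY] = -5/81, 2·[TXY] = 11/135
[CTY]:[TXY] = -5/81:11/135 = -25/33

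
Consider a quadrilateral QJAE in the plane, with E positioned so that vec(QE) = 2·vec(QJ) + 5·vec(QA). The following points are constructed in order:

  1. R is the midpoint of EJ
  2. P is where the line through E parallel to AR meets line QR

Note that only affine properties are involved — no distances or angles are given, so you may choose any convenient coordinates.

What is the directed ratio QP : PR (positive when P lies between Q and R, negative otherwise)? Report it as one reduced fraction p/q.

QP:PR = -3/2

Work in coordinates with Q = (0, 0), J = (1, 0), A = (0, 1), E = (2, 5).
1. R is the midpoint of EJ ⇒ R = (3/2, 5/2)
2. P is where the line through E parallel to AR meets line QR ⇒ P = (9/2, 15/2)
P = Q + t·(R−Q) with t = 3, so QP:PR = t:(1−t) = 3:-2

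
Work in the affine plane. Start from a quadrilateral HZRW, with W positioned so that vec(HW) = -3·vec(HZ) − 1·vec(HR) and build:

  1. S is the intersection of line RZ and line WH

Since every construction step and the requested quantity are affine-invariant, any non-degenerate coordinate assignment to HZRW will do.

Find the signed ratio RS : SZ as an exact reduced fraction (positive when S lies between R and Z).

Choose coordinates H = (0, 0), Z = (1, 0), R = (0, 1), W = (-3, -1).
1. S is the intersection of line RZ and line WH ⇒ S = (3/4, 1/4)
S = R + t·(Z−R) with t = 3/4, so RS:SZ = t:(1−t) = 3/4:1/4

RS:SZ = 3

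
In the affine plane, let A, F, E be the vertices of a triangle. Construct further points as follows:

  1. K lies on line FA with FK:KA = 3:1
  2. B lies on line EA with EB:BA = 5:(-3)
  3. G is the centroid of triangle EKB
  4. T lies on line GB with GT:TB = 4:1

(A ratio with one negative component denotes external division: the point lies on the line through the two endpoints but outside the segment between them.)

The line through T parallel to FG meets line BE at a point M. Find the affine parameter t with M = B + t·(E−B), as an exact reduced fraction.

Work in coordinates with A = (0, 0), F = (1, 0), E = (0, 1).
1. K lies on line FA with FK:KA = 3:1 ⇒ K = (1/4, 0)
2. B lies on line EA with EB:BA = 5:(-3) ⇒ B = (0, -3/2)
3. G is the centroid of triangle EKB ⇒ G = (1/12, -1/6)
4. T lies on line GB with GT:TB = 4:1 ⇒ T = (1/60, -37/30)
through T parallel to FG: direction (-11/12, -1/6); meets BE at M = (0, -68/55)
M = B + t·(E−B) with t = 29/275

t = 29/275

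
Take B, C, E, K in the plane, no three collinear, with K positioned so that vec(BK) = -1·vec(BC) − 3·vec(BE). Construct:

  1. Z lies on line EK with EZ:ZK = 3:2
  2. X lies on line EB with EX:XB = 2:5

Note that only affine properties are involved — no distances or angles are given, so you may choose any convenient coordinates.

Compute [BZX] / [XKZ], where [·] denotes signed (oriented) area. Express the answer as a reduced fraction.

Set B = (0, 0), C = (1, 0), E = (0, 1), K = (-1, -3); any affine frame gives the same invariant.
1. Z lies on line EK with EZ:ZK = 3:2 ⇒ Z = (-3/5, -7/5)
2. X lies on line EB with EX:XB = 2:5 ⇒ X = (0, 5/7)
2·[BZX] = -3/7, 2·[XKZ] = -4/35
[BZX]:[XKZ] = -3/7:-4/35 = 15/4

[BZX]:[XKZ] = 15/4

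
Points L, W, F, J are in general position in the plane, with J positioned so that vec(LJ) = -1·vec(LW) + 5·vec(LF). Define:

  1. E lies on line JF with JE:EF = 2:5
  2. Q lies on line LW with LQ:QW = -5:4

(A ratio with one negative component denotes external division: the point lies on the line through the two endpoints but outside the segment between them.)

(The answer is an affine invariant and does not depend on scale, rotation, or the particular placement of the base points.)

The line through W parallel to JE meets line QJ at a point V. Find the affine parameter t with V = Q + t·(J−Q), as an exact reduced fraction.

Work in coordinates with L = (0, 0), W = (1, 0), F = (0, 1), J = (-1, 5).
1. E lies on line JF with JE:EF = 2:5 ⇒ E = (-5/7, 27/7)
2. Q lies on line LW with LQ:QW = -5:4 ⇒ Q = (5, 0)
through W parallel to JE: direction (2/7, -8/7); meets QJ at V = (-1/19, 80/19)
V = Q + t·(J−Q) with t = 16/19

t = 16/19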